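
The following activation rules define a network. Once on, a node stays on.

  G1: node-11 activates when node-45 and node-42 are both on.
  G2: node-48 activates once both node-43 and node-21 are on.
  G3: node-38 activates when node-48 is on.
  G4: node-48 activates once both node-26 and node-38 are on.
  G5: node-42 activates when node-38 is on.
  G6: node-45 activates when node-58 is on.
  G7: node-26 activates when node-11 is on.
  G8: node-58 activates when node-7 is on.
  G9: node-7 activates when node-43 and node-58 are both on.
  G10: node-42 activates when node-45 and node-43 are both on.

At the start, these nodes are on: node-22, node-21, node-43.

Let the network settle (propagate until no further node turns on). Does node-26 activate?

node-26 would need node-11 (G7), but node-11 never turns on.

No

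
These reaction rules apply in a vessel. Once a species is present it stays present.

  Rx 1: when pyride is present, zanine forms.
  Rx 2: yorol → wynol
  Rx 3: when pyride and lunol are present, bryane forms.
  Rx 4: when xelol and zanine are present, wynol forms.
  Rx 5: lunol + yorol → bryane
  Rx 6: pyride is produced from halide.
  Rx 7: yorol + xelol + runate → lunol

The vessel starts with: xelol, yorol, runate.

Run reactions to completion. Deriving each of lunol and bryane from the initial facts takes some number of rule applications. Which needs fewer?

lunol

lunol: yorol, xelol, and runate present → lunol forms (Rx 7). [1 rule application]
bryane: yorol, xelol, and runate present → lunol forms (Rx 7). lunol and yorol present → bryane forms (Rx 5). [2 rule applications]
lunol needs fewer.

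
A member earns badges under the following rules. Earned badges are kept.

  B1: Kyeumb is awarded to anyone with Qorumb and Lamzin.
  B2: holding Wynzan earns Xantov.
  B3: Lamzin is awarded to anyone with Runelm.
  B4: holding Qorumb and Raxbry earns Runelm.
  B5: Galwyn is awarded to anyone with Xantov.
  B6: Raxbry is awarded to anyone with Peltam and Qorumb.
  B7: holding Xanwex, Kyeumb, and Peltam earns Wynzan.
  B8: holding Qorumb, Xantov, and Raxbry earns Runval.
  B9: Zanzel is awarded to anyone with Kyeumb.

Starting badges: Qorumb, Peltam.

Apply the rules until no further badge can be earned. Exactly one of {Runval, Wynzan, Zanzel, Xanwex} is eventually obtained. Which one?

Zanzel

With Peltam and Qorumb, Raxbry is earned (B6).
With Qorumb and Raxbry, Runelm is earned (B4).
With Runelm, Lamzin is earned (B3).
With Qorumb and Lamzin, Kyeumb is earned (B1).
With Kyeumb, Zanzel is earned (B9).
No rule produces Xanwex, and it is not given. Wynzan would need Xanwex, Kyeumb, and Peltam (B7), but Xanwex is never earned. Runval would need Qorumb, Xantov, and Raxbry (B8), but Xantov is never earned.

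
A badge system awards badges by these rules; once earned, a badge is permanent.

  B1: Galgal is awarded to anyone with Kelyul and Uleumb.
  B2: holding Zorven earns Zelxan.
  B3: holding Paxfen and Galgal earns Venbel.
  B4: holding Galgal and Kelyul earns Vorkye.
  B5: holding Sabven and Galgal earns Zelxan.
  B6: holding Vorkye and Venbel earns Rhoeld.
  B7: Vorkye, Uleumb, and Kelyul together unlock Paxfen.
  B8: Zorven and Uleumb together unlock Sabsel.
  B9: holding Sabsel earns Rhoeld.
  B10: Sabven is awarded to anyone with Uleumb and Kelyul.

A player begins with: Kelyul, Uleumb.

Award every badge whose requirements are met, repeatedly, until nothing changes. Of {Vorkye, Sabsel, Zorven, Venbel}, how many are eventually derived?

With Kelyul and Uleumb, Galgal is earned (B1).
With Galgal and Kelyul, Vorkye is earned (B4).
With Vorkye, Uleumb, and Kelyul, Paxfen is earned (B7).
With Paxfen and Galgal, Venbel is earned (B3).
Vorkye: reached.
Sabsel would need Zorven and Uleumb (B8), but Zorven is never earned.
No rule produces Zorven, and it is not given.
Venbel: reached.
Reached: Vorkye and Venbel — 2 of the 4.

2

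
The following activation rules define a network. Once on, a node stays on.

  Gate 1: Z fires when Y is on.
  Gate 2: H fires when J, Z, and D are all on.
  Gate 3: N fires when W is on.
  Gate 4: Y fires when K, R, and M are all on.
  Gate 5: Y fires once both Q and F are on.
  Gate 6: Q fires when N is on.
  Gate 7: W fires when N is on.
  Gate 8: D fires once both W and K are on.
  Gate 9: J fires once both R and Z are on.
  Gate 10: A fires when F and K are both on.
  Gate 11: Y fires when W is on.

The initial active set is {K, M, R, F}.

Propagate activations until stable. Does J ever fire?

Gate 4: K, R, and M on → Y on.
Gate 1: Y on → Z on.
Gate 9: R and Z on → J on.

Yes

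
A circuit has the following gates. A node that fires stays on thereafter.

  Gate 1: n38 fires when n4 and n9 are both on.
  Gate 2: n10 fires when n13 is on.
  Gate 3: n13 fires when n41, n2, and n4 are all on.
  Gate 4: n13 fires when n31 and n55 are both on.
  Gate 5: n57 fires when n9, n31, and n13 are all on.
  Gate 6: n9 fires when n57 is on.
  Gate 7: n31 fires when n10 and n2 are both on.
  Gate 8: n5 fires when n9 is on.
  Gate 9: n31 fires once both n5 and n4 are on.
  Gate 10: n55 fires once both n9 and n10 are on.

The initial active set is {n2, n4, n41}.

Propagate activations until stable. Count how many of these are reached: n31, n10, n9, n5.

2

n41, n2, and n4 are on, so n13 fires (Gate 3).
n13 is on, so n10 fires (Gate 2).
n10 and n2 are on, so n31 fires (Gate 7).
n31: reached.
n10: reached.
n9 would need n57 (Gate 6), but n57 never turns on.
n5 would need n9 (Gate 8), but n9 never turns on.
Reached: n31 and n10 — 2 of the 4.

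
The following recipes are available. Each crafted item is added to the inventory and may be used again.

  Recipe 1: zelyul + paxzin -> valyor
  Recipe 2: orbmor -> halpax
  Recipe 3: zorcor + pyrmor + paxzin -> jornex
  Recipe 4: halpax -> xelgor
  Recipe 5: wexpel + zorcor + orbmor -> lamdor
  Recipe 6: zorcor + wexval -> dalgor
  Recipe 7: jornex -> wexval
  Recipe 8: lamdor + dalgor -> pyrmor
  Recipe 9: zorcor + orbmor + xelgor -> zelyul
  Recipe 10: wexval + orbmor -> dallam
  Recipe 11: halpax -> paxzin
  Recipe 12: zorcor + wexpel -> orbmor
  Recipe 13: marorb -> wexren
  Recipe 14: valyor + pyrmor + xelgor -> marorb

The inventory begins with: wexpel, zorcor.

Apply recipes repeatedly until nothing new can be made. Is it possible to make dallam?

No

dallam would need wexval and orbmor (Recipe 10), but wexval is never obtained.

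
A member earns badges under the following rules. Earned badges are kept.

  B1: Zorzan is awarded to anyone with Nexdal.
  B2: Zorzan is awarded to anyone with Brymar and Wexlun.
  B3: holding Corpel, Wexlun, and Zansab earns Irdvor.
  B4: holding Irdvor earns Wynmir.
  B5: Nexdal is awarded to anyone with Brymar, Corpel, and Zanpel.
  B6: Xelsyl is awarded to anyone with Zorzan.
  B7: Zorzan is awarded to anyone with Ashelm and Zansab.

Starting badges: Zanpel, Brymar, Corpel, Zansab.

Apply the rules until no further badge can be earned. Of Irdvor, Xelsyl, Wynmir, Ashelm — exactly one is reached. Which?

Xelsyl

With Brymar, Corpel, and Zanpel, Nexdal is earned (B5).
With Nexdal, Zorzan is earned (B1).
With Zorzan, Xelsyl is earned (B6).
Irdvor would need Corpel, Wexlun, and Zansab (B3), but Wexlun is never earned. No rule produces Ashelm, and it is not given. Wynmir would need Irdvor (B4), but Irdvor is never earned.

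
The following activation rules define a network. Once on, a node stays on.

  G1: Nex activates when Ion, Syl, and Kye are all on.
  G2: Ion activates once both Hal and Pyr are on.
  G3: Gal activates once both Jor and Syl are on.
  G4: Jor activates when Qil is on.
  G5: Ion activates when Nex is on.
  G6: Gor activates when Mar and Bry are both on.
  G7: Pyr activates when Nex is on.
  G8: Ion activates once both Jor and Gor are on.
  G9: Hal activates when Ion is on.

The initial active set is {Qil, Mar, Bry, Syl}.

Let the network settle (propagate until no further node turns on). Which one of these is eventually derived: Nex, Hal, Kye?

G6: Mar and Bry on → Gor on.
Qil is on, so Jor activates (G4).
G8: Jor and Gor on → Ion on.
G9: Ion on → Hal on.
Nex would need Ion, Syl, and Kye (G1), but Kye never turns on. No rule produces Kye, and it is not given.

Hal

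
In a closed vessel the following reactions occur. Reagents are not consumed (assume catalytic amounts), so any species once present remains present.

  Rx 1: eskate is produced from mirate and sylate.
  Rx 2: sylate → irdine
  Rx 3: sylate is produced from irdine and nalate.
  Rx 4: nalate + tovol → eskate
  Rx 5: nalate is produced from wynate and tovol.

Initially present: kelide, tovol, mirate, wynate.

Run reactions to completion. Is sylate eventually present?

sylate would need irdine and nalate (Rx 3), but irdine never forms.

No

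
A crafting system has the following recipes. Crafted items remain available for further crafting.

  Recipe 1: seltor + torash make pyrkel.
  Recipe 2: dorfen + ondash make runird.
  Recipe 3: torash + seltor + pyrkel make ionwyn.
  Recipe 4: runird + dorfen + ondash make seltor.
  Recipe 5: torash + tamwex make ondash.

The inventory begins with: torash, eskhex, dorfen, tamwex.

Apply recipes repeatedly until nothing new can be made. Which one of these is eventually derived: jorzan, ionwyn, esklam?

ionwyn

torash + tamwex → ondash (Recipe 5).
dorfen + ondash → runird (Recipe 2).
runird + dorfen + ondash → seltor (Recipe 4).
Using Recipe 1, seltor and torash make pyrkel.
Using Recipe 3, torash, seltor, and pyrkel make ionwyn.
No rule produces esklam, and it is not given. No rule produces jorzan, and it is not given.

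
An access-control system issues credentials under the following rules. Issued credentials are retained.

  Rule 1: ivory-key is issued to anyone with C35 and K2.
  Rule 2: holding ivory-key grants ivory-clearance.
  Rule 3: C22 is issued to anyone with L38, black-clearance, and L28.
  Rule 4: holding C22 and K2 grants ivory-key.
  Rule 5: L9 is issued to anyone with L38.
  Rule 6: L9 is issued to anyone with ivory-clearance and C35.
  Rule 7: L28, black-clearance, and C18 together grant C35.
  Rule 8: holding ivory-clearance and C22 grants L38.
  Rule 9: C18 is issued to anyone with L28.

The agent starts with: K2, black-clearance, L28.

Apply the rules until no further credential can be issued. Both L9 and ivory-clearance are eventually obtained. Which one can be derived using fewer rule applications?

ivory-clearance: Holding L28 grants C18 (Rule 9). Holding L28, black-clearance, and C18 grants C35 (Rule 7). Holding C35 and K2 grants ivory-key (Rule 1). Holding ivory-key grants ivory-clearance (Rule 2). [4 rule applications]
L9: Holding L28 grants C18 (Rule 9). Holding L28, black-clearance, and C18 grants C35 (Rule 7). Holding C35 and K2 grants ivory-key (Rule 1). Holding ivory-key grants ivory-clearance (Rule 2). Holding ivory-clearance and C35 grants L9 (Rule 6). [5 rule applications]
ivory-clearance needs fewer.

ivory-clearance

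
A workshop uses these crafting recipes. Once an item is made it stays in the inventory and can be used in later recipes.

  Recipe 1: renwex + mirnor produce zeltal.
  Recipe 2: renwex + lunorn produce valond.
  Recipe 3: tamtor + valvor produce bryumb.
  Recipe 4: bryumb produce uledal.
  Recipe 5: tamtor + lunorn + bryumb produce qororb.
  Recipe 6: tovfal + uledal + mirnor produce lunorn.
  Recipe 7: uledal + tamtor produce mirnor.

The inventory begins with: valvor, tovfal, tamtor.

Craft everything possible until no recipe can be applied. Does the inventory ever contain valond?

valond would need renwex and lunorn (Recipe 2), but renwex is never obtained.

No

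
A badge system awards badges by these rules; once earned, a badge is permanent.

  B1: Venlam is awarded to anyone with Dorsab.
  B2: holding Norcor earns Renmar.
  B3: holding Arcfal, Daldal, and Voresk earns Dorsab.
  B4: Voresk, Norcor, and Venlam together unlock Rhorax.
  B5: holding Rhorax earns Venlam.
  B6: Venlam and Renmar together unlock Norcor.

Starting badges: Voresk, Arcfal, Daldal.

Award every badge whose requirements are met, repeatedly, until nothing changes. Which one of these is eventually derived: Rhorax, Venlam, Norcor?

With Arcfal, Daldal, and Voresk, Dorsab is earned (B3).
With Dorsab, Venlam is earned (B1).
Rhorax would need Voresk, Norcor, and Venlam (B4), but Norcor is never earned. Norcor would need Venlam and Renmar (B6), but Renmar is never earned.

Venlam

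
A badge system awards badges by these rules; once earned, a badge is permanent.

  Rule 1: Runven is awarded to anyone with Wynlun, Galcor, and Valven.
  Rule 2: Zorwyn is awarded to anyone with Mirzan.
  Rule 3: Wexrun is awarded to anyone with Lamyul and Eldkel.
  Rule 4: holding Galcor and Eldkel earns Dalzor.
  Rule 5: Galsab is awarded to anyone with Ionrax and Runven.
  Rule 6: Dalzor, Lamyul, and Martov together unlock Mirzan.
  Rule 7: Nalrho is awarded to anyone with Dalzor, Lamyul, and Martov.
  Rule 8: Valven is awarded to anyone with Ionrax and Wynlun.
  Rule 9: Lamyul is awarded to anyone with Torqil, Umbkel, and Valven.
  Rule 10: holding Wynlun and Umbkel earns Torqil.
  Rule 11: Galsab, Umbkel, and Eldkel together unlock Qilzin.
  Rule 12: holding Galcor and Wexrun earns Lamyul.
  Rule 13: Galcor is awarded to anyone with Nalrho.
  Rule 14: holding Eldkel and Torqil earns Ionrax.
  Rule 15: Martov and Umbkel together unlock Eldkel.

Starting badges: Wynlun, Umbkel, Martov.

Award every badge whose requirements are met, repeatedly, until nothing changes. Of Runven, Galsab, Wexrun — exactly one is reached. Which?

Wexrun

With Wynlun and Umbkel, Torqil is earned (Rule 10).
With Martov and Umbkel, Eldkel is earned (Rule 15).
With Eldkel and Torqil, Ionrax is earned (Rule 14).
With Ionrax and Wynlun, Valven is earned (Rule 8).
With Torqil, Umbkel, and Valven, Lamyul is earned (Rule 9).
With Lamyul and Eldkel, Wexrun is earned (Rule 3).
Runven would need Wynlun, Galcor, and Valven (Rule 1), but Galcor is never earned. Galsab would need Ionrax and Runven (Rule 5), but Runven is never earned.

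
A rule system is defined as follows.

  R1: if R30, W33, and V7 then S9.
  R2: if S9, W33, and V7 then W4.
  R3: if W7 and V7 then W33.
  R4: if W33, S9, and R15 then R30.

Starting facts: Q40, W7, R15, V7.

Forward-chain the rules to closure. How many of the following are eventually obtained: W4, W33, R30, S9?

From W7 and V7, R3 gives W33.
W4 would need S9, W33, and V7 (R2), but S9 is never established.
W33: reached.
R30 would need W33, S9, and R15 (R4), but S9 is never established.
S9 would need R30, W33, and V7 (R1), but R30 is never established.
Reached: W33 — 1 of the 4.

1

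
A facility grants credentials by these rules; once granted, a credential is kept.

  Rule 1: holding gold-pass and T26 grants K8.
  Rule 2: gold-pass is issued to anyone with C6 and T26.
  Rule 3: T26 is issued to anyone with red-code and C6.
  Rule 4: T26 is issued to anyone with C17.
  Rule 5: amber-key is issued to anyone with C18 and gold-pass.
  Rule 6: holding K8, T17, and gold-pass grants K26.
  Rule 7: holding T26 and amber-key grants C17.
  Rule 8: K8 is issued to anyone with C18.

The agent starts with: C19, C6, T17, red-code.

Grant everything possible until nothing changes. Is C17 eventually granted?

C17 would need T26 and amber-key (Rule 7), but amber-key is never granted.

No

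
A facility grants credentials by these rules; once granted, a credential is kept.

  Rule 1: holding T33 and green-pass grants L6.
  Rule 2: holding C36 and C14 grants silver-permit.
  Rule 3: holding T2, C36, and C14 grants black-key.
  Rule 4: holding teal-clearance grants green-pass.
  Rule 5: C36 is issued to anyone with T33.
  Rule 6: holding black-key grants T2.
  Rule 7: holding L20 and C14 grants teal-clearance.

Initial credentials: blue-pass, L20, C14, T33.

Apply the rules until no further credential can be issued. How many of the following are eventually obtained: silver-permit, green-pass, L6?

3

Holding T33 grants C36 (Rule 5).
Holding L20 and C14 grants teal-clearance (Rule 7).
Holding C36 and C14 grants silver-permit (Rule 2).
Holding teal-clearance grants green-pass (Rule 4).
Holding T33 and green-pass grants L6 (Rule 1).
silver-permit: reached.
green-pass: reached.
L6: reached.
All 3 are reached.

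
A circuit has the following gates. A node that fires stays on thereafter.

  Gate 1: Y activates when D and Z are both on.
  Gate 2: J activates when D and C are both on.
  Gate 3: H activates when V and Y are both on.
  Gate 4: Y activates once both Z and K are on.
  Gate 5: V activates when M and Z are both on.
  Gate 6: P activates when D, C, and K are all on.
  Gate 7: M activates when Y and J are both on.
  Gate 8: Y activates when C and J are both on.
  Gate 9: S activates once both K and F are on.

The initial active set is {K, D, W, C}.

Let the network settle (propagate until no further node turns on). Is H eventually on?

No

H would need V and Y (Gate 3), but V never turns on.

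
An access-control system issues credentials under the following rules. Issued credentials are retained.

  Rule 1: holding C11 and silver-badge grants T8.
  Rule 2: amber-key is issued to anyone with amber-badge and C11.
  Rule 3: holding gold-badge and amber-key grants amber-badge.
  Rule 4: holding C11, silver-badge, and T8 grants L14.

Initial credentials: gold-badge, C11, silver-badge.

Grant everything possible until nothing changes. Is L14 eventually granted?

Holding C11 and silver-badge grants T8 (Rule 1).
Holding C11, silver-badge, and T8 grants L14 (Rule 4).

Yes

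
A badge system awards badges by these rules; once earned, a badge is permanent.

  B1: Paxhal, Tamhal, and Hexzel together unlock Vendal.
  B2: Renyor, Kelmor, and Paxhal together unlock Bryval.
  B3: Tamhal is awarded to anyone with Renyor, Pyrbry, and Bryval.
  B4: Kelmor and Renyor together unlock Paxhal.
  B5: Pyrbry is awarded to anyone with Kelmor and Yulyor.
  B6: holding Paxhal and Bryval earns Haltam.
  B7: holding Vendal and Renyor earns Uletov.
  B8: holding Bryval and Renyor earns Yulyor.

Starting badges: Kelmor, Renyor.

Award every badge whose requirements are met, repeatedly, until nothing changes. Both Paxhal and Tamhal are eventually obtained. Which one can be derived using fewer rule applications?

Paxhal

Paxhal: With Kelmor and Renyor, Paxhal is earned (B4). [1 rule application]
Tamhal: With Kelmor and Renyor, Paxhal is earned (B4). With Renyor, Kelmor, and Paxhal, Bryval is earned (B2). With Bryval and Renyor, Yulyor is earned (B8). With Kelmor and Yulyor, Pyrbry is earned (B5). With Renyor, Pyrbry, and Bryval, Tamhal is earned (B3). [5 rule applications]
Paxhal needs fewer.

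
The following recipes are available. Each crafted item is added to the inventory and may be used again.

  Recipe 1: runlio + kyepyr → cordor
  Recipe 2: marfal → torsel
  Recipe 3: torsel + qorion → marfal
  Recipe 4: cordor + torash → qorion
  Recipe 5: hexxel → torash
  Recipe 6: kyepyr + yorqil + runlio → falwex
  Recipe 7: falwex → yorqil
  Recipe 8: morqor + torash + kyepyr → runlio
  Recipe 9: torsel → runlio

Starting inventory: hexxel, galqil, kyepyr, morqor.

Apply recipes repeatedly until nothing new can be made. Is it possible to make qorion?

Yes

hexxel → torash (Recipe 5).
morqor + torash + kyepyr → runlio (Recipe 8).
runlio + kyepyr → cordor (Recipe 1).
Using Recipe 4, cordor and torash make qorion.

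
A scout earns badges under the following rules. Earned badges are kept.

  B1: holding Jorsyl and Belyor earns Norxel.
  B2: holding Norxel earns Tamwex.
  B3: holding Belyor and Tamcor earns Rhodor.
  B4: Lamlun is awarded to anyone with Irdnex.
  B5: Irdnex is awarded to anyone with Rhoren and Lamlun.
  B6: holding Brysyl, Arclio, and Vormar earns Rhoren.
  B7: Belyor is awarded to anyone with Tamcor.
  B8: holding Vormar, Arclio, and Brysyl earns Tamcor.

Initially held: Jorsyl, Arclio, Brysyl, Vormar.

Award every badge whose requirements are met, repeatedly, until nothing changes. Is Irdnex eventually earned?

No

Irdnex would need Rhoren and Lamlun (B5), but Lamlun is never earned.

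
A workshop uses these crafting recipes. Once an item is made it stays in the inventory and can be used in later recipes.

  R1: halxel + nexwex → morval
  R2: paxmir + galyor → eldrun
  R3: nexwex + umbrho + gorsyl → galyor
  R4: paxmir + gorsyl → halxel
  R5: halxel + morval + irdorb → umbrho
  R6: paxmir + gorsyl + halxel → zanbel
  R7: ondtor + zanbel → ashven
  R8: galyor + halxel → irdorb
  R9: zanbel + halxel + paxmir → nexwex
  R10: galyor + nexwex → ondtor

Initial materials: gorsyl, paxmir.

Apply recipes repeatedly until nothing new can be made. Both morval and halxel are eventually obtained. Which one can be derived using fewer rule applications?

halxel

halxel: Using R4, paxmir and gorsyl make halxel. [1 rule application]
morval: paxmir + gorsyl → halxel (R4). Using R6, paxmir, gorsyl, and halxel make zanbel. Using R9, zanbel, halxel, and paxmir make nexwex. halxel + nexwex → morval (R1). [4 rule applications]
halxel needs fewer.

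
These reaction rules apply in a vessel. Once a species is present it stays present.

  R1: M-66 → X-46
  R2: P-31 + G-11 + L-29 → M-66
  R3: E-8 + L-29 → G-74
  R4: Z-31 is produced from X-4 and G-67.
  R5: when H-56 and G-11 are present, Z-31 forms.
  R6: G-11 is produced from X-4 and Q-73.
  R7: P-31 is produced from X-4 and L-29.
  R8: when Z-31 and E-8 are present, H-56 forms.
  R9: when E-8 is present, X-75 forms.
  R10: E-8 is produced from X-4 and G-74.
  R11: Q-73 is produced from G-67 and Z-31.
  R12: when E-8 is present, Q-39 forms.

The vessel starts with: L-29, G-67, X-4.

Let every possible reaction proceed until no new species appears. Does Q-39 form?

No

Q-39 would need E-8 (R12), but E-8 never forms.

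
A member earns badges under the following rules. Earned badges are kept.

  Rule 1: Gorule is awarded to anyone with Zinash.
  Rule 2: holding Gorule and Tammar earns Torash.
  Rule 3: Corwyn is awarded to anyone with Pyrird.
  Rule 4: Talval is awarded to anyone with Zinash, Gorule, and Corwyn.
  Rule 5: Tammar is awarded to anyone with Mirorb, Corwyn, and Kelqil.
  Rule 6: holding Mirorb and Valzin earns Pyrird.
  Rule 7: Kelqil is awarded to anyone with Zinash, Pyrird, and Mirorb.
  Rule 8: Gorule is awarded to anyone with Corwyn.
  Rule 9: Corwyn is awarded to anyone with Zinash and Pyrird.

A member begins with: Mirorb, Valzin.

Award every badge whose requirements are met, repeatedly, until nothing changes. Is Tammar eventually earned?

No

Tammar would need Mirorb, Corwyn, and Kelqil (Rule 5), but Kelqil is never earned.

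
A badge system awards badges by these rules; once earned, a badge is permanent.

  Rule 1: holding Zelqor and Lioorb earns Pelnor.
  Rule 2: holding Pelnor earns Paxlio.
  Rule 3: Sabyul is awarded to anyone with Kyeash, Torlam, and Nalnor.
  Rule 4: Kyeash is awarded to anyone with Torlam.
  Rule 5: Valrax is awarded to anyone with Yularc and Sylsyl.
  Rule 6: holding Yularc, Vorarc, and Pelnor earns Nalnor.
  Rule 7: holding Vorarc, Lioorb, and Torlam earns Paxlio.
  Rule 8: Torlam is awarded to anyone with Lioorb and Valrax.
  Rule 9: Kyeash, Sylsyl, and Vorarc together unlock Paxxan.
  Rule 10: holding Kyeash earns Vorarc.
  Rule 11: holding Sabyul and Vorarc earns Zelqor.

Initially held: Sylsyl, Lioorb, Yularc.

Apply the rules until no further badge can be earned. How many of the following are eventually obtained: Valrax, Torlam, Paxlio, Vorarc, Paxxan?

5

With Yularc and Sylsyl, Valrax is earned (Rule 5).
With Lioorb and Valrax, Torlam is earned (Rule 8).
With Torlam, Kyeash is earned (Rule 4).
With Kyeash, Vorarc is earned (Rule 10).
With Kyeash, Sylsyl, and Vorarc, Paxxan is earned (Rule 9).
With Vorarc, Lioorb, and Torlam, Paxlio is earned (Rule 7).
Valrax: reached.
Torlam: reached.
Paxlio: reached.
Vorarc: reached.
Paxxan: reached.
All 5 are reached.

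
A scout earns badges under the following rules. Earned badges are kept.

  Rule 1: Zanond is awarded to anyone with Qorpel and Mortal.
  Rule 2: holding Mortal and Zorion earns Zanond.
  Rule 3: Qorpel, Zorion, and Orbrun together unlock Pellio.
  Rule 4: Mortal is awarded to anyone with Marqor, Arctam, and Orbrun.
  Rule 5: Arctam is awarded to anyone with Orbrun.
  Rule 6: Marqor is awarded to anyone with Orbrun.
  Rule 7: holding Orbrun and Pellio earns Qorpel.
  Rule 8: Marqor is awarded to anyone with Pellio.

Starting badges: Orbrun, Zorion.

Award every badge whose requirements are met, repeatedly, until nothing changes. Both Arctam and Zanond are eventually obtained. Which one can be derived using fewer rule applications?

Arctam: With Orbrun, Arctam is earned (Rule 5). [1 rule application]
Zanond: With Orbrun, Arctam is earned (Rule 5). With Orbrun, Marqor is earned (Rule 6). With Marqor, Arctam, and Orbrun, Mortal is earned (Rule 4). With Mortal and Zorion, Zanond is earned (Rule 2). [4 rule applications]
Arctam needs fewer.

Arctam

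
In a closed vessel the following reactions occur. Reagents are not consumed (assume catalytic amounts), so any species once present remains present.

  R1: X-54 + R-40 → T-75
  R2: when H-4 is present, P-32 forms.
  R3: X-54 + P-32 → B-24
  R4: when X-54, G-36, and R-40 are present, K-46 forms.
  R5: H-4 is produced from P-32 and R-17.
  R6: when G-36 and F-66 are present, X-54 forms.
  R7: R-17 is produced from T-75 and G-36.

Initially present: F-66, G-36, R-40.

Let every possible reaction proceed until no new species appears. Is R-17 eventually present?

G-36 and F-66 present → X-54 forms (R6).
X-54 and R-40 present → T-75 forms (R1).
T-75 and G-36 present → R-17 forms (R7).

Yes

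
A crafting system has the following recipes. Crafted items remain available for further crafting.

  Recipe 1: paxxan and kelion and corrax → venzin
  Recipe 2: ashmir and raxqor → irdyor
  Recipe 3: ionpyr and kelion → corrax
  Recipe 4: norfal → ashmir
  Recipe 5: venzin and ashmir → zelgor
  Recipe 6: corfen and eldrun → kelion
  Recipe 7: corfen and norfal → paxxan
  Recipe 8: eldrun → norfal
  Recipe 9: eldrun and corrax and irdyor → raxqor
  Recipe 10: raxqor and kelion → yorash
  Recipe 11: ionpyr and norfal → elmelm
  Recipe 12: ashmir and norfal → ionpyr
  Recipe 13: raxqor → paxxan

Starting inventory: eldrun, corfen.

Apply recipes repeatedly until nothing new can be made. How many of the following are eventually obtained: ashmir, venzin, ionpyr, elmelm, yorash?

Using Recipe 6, corfen and eldrun make kelion.
Using Recipe 8, eldrun makes norfal.
Using Recipe 7, corfen and norfal make paxxan.
Using Recipe 4, norfal makes ashmir.
ashmir and norfal → ionpyr (Recipe 12).
ionpyr and norfal → elmelm (Recipe 11).
ionpyr and kelion → corrax (Recipe 3).
Using Recipe 1, paxxan, kelion, and corrax make venzin.
ashmir: reached.
venzin: reached.
ionpyr: reached.
elmelm: reached.
yorash would need raxqor and kelion (Recipe 10), but raxqor is never obtained.
Reached: ashmir, venzin, ionpyr, and elmelm — 4 of the 5.

4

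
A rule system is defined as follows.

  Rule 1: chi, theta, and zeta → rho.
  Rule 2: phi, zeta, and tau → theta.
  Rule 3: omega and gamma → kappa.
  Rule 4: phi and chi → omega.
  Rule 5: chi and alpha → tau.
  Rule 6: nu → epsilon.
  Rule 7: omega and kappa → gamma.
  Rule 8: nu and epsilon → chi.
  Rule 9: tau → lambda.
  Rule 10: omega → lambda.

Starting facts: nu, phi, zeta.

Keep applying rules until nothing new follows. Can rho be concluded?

rho would need chi, theta, and zeta (Rule 1), but theta is never established.

No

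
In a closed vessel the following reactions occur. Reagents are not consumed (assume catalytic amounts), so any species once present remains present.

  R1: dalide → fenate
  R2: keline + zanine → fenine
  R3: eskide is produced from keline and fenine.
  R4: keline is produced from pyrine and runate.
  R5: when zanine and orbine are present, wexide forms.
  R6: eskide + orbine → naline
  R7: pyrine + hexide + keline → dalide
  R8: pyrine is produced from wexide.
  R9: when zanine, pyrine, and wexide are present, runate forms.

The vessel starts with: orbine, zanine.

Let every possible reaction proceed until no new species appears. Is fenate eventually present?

fenate would need dalide (R1), but dalide never forms.

No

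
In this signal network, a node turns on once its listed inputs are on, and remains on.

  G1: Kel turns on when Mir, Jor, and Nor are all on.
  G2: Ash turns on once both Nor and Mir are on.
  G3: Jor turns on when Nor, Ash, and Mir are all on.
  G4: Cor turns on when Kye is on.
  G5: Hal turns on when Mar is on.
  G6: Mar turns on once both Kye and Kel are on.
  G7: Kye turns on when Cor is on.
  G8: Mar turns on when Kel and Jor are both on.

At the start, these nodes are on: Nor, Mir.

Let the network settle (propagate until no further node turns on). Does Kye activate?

No

Kye would need Cor (G7), but Cor never turns on.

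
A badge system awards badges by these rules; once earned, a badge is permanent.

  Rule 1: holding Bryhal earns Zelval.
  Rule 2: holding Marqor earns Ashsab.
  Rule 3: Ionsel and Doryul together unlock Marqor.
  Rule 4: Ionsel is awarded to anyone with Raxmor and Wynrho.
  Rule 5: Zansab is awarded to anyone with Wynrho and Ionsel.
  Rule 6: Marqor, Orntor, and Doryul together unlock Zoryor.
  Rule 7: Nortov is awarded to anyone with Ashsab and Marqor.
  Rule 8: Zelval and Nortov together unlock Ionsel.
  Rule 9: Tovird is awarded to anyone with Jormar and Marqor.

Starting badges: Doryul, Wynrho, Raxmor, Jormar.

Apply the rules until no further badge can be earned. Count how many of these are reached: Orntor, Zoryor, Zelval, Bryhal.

0

No rule produces Orntor, and it is not given.
Zoryor would need Marqor, Orntor, and Doryul (Rule 6), but Orntor is never earned.
Zelval would need Bryhal (Rule 1), but Bryhal is never earned.
No rule produces Bryhal, and it is not given.
None of the 4 are reached.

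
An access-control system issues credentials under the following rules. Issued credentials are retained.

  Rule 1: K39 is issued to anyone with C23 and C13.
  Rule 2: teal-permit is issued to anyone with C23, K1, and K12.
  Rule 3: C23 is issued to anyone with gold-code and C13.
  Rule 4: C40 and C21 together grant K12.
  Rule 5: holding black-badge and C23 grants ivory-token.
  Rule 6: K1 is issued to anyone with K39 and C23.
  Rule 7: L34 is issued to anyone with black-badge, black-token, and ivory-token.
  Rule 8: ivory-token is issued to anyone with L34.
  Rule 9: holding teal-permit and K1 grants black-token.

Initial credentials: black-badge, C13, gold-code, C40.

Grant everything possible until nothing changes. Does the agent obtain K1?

Yes

Holding gold-code and C13 grants C23 (Rule 3).
Holding C23 and C13 grants K39 (Rule 1).
Holding K39 and C23 grants K1 (Rule 6).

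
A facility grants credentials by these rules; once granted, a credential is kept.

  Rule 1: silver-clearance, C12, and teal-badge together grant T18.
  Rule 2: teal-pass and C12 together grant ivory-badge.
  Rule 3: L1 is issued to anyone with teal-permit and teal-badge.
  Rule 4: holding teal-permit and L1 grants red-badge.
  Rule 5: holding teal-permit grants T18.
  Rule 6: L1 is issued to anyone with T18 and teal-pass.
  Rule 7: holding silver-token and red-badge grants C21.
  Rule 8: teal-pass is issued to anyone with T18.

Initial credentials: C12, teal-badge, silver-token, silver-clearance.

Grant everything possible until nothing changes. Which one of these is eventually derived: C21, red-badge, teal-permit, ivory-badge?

ivory-badge

Holding silver-clearance, C12, and teal-badge grants T18 (Rule 1).
Holding T18 grants teal-pass (Rule 8).
Holding teal-pass and C12 grants ivory-badge (Rule 2).
C21 would need silver-token and red-badge (Rule 7), but red-badge is never granted. No rule produces teal-permit, and it is not given. red-badge would need teal-permit and L1 (Rule 4), but teal-permit is never granted.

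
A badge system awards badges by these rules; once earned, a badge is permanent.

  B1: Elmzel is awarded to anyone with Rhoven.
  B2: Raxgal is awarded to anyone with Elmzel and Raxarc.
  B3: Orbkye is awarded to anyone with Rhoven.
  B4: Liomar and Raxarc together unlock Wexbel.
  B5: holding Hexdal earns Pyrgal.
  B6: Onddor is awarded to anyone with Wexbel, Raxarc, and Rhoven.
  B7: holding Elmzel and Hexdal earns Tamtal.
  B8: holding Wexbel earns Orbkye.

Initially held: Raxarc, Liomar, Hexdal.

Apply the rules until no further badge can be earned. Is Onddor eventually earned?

Onddor would need Wexbel, Raxarc, and Rhoven (B6), but Rhoven is never earned.

No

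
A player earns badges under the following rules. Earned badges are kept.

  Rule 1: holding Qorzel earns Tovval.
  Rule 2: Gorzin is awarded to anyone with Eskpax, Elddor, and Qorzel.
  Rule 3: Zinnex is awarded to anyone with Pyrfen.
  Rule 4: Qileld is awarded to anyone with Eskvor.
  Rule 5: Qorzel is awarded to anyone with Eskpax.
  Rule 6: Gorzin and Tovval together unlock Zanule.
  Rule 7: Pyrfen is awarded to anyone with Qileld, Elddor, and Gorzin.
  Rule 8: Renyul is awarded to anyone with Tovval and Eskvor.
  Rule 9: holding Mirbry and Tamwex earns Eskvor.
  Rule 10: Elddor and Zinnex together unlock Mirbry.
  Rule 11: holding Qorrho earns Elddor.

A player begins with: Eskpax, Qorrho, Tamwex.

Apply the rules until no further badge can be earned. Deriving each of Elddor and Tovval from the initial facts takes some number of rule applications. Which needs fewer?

Elddor

Elddor: With Qorrho, Elddor is earned (Rule 11). [1 rule application]
Tovval: With Eskpax, Qorzel is earned (Rule 5). With Qorzel, Tovval is earned (Rule 1). [2 rule applications]
Elddor needs fewer.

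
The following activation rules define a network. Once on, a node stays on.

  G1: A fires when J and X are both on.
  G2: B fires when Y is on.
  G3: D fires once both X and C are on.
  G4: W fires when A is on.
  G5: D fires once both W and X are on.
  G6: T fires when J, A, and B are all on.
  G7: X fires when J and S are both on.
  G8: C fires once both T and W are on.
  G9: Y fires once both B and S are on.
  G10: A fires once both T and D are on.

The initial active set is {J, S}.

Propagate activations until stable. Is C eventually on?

C would need T and W (G8), but T never turns on.

No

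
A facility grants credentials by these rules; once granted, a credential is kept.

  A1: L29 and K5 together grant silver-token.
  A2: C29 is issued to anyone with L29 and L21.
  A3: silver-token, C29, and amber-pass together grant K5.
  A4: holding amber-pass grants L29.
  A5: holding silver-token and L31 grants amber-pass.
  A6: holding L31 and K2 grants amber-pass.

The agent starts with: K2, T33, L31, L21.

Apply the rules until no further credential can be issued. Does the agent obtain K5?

No

K5 would need silver-token, C29, and amber-pass (A3), but silver-token is never granted.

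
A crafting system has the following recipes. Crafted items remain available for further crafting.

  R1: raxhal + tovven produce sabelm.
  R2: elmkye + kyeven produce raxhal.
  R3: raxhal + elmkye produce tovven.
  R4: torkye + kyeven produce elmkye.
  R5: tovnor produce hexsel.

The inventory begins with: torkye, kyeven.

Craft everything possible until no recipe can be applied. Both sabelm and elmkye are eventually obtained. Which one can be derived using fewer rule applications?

elmkye: Using R4, torkye and kyeven make elmkye. [1 rule application]
sabelm: torkye + kyeven → elmkye (R4). Using R2, elmkye and kyeven make raxhal. Using R3, raxhal and elmkye make tovven. raxhal + tovven → sabelm (R1). [4 rule applications]
elmkye needs fewer.

elmkye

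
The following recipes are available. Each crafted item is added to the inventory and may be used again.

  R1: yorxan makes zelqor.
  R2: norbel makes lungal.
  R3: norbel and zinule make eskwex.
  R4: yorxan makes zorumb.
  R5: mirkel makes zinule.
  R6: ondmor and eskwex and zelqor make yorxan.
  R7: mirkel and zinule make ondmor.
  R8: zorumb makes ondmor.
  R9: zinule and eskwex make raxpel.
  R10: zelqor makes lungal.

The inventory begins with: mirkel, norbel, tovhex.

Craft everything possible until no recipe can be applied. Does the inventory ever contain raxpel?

Using R5, mirkel makes zinule.
Using R3, norbel and zinule make eskwex.
Using R9, zinule and eskwex make raxpel.

Yes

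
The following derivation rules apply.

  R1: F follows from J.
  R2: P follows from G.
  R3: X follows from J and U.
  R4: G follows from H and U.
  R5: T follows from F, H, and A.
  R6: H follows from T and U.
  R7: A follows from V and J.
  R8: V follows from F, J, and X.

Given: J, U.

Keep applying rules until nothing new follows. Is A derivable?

Yes

From J and U, R3 gives X.
J holds, so F follows (R1).
F, J, and X hold, so V follows (R8).
V and J hold, so A follows (R7).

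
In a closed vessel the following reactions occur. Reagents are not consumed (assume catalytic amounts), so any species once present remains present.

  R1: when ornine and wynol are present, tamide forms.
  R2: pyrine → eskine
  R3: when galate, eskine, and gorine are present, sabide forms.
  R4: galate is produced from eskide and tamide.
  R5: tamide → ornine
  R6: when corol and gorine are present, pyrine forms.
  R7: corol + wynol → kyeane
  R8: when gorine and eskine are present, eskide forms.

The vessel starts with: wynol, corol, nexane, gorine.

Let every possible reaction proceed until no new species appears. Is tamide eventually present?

tamide would need ornine and wynol (R1), but ornine never forms.

No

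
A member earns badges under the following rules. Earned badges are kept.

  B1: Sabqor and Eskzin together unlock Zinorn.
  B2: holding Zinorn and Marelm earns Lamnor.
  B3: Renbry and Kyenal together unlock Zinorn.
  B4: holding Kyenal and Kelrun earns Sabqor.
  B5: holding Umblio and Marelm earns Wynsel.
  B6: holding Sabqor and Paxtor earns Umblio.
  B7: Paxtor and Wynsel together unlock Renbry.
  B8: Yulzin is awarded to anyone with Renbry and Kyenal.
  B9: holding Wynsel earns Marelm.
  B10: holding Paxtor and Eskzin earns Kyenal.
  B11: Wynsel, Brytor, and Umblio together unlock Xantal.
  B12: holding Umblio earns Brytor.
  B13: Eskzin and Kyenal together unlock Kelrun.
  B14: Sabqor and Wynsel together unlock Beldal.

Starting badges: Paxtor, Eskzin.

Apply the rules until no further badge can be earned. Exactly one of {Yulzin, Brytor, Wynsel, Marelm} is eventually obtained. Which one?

Brytor

With Paxtor and Eskzin, Kyenal is earned (B10).
With Eskzin and Kyenal, Kelrun is earned (B13).
With Kyenal and Kelrun, Sabqor is earned (B4).
With Sabqor and Paxtor, Umblio is earned (B6).
With Umblio, Brytor is earned (B12).
Marelm would need Wynsel (B9), but Wynsel is never earned. Wynsel would need Umblio and Marelm (B5), but Marelm is never earned. Yulzin would need Renbry and Kyenal (B8), but Renbry is never earned.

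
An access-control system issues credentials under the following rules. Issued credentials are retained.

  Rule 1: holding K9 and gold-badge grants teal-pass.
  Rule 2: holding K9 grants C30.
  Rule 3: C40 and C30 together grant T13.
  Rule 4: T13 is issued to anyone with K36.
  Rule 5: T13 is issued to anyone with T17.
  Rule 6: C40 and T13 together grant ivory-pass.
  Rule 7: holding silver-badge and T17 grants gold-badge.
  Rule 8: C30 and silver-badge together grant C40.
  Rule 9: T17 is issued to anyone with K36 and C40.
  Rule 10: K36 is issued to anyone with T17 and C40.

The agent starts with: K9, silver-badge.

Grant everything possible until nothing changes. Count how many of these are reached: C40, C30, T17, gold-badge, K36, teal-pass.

2

Holding K9 grants C30 (Rule 2).
Holding C30 and silver-badge grants C40 (Rule 8).
C40: reached.
C30: reached.
T17 would need K36 and C40 (Rule 9), but K36 is never granted.
gold-badge would need silver-badge and T17 (Rule 7), but T17 is never granted.
K36 would need T17 and C40 (Rule 10), but T17 is never granted.
teal-pass would need K9 and gold-badge (Rule 1), but gold-badge is never granted.
Reached: C40 and C30 — 2 of the 6.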